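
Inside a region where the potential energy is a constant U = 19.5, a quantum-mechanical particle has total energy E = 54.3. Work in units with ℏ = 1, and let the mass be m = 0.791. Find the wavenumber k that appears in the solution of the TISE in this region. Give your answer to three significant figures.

With E > U the solution is oscillatory, ψ ∝ e^{±ikx} with k = √(2m(E − U))/ℏ.
k = √(2 × 0.791 × 34.8) = 7.420.

k = 7.42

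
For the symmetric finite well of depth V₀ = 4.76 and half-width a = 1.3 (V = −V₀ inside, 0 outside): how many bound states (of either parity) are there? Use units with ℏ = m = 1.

N = 3

The dimensionless depth is z₀ = a√(2mV₀)/ℏ = 1.3 × √(9.520) = 4.011.
The even/odd transcendental equations gain one root per π/2 in z₀, giving N = 1 + ⌊2z₀/π⌋ = 1 + ⌊2.554⌋ = 3.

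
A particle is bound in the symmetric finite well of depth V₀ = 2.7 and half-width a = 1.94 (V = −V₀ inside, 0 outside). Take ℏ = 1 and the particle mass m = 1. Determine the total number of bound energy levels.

N = 3

The dimensionless depth is z₀ = a√(2mV₀)/ℏ = 1.94 × √(5.400) = 4.508.
A new bound state (alternating even/odd) appears each time z₀ passes a multiple of π/2, so N = ⌊2z₀/π⌋ + 1 = ⌊2.870⌋ + 1 = 3.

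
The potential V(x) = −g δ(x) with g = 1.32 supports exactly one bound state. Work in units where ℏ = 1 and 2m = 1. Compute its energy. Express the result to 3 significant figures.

For x ≠ 0 the bound state is ψ ∝ e^{−κ|x|}; integrating the TISE across the delta gives the cusp condition 2κ = 2mg/ℏ², so κ = 0.6600.
Then E = −ℏ²κ²/(2m) = −mg²/(2ℏ²) = -0.4356.

E = -0.436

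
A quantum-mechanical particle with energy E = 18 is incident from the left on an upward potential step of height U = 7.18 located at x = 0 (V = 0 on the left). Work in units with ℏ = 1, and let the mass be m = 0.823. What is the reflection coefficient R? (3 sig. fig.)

R = 0.0160

On each side the TISE gives plane waves with k = √(2m(E − V))/ℏ: k₁ = √(2·0.823·18) = 5.443, k₂ = √(2·0.823·10.82) = 4.220.
Continuity of ψ and ψ′ at the step yields the reflection amplitude r = (k₁ − k₂)/(k₁ + k₂) = 0.1266; thus R = |r|² = 0.01602, T = 0.9840.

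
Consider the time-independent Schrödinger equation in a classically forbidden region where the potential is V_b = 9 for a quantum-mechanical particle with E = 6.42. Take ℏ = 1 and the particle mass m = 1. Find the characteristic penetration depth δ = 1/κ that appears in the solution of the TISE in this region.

Since E < V_b the TISE in this region is ψ'' = κ²ψ with κ = √(2m(V_b − E))/ℏ.
κ = √(2 × 1 × 2.58) = 2.272. The penetration depth is δ = 1/κ = 0.440.

δ = 0.440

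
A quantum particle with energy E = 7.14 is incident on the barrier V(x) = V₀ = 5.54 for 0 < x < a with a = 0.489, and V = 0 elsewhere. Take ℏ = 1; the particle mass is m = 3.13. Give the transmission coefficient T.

E > V₀: inside the barrier k₂ = √(2m(E − V₀))/ℏ = 3.165, k₂a = 1.548.
T = [1 + V₀² sin²(k₂a) / (4E(E − V₀))]⁻¹ = 1/1.671 = 0.598.

T = 0.598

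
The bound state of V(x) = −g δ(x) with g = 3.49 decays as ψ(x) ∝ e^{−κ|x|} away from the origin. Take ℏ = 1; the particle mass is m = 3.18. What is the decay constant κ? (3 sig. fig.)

κ = 11.1

Integrate −(ℏ²/2m)ψ'' − gδ(x)ψ = Eψ from −ε to +ε: the ψ'' term gives ψ'(0⁺) − ψ'(0⁻) and the δ term gives −(2mg/ℏ²)ψ(0).
With ψ ∝ e^{−κ|x|} this yields −2κ = −2mg/ℏ², so κ = mg/ℏ² = 11.10.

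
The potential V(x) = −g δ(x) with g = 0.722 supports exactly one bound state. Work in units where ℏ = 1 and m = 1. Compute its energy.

E = -0.261

The bound state is ψ(x) = √κ e^{−κ|x|}. The derivative jump ψ'(0⁺) − ψ'(0⁻) = −(2mg/ℏ²)ψ(0) fixes κ = mg/ℏ² = 0.7220.
Then E = −ℏ²κ²/(2m) = −mg²/(2ℏ²) = -0.2606.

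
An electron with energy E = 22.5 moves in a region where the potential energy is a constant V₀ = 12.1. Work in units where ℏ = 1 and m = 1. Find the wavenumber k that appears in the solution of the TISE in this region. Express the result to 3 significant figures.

k = 4.56

With E > V₀ the solution is oscillatory, ψ ∝ e^{±ikx} with k = √(2m(E − V₀))/ℏ.
k = √(2 × 1 × 10.4) = 4.561.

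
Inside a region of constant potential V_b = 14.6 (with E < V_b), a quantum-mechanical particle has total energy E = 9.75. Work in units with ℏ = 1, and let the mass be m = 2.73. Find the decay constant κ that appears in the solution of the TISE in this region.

Since E < V_b the TISE in this region is ψ'' = κ²ψ with κ = √(2m(V_b − E))/ℏ.
κ = √(2 × 2.73 × 4.85) = 5.146.

κ = 5.15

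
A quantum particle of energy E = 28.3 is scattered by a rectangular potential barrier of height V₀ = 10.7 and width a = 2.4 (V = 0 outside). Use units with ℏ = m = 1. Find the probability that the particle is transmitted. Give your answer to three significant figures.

T = 0.946

Above the barrier the interior wavenumber is k₂ = √(2m(E − V₀))/ℏ = 5.933, giving phase k₂a = 14.24.
Matching at both interfaces gives T⁻¹ = 1 + V₀² sin²(k₂a) / [4E(E − V₀)] = 1.057, hence T = 0.946.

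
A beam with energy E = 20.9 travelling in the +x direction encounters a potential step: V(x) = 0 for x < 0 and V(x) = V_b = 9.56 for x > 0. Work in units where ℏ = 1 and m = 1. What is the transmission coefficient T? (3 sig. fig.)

The wavenumbers are k₁ = √(2mE)/ℏ = 6.465 on the left and k₂ = √(2m(E − V_b))/ℏ = 4.762 on the right.
Matching ψ and ψ′ at x = 0 gives r = (k₁ − k₂)/(k₁ + k₂), so R = r² = 0.02300 and T = 1 − R = 0.9770.

T = 0.977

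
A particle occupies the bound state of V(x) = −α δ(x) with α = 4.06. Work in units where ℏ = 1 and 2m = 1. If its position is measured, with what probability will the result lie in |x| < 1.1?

P = 0.989

The normalised bound state is ψ = √κ e^{−κ|x|} with κ = mα/ℏ² = 2.030.
P(|x| < d) = ∫_{−d}^{d} κ e^{−2κ|x|} dx = 1 − e^{−2κd} = 1 − e^{−4.466} = 0.9885.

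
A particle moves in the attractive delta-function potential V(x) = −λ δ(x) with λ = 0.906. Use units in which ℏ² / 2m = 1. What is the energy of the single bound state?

For x ≠ 0 the bound state is ψ ∝ e^{−κ|x|}; integrating the TISE across the delta gives the cusp condition 2κ = 2mλ/ℏ², so κ = 0.4530.
Then E = −ℏ²κ²/(2m) = −mλ²/(2ℏ²) = -0.2052.

E = -0.205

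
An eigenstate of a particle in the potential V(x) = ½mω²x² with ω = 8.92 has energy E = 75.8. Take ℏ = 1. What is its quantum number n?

E_n = ℏω(n + ½) ⇒ n = E/(ℏω) − ½ = 75.8/8.92 − 0.5 = 7.998 → n = 8.

n = 8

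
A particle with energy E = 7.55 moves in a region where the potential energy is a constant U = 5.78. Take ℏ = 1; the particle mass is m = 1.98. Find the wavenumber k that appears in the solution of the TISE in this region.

k = 2.65

With E > U the solution is oscillatory, ψ ∝ e^{±ikx} with k = √(2m(E − U))/ℏ.
k = √(2 × 1.98 × 1.77) = 2.647.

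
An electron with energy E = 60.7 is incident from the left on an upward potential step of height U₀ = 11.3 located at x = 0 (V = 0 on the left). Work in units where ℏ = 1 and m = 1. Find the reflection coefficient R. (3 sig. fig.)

On each side the TISE gives plane waves with k = √(2m(E − V))/ℏ: k₁ = √(2·1·60.7) = 11.02, k₂ = √(2·1·49.4) = 9.940.
Continuity of ψ and ψ′ at the step yields the reflection amplitude r = (k₁ − k₂)/(k₁ + k₂) = 0.05145; thus R = |r|² = 0.002647, T = 0.9974.

R = 0.00265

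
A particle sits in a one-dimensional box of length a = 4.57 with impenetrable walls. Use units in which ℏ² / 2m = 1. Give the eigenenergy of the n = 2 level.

The infinite-well eigenfunctions ψ_n = √(2/a) sin(nπx/a) vanish at both walls, giving E_n = n²π²ℏ²/(2ma²).
E_2 = 2² × π² / (2 × 0.5 × 4.57²) = 1.890.

E = 1.89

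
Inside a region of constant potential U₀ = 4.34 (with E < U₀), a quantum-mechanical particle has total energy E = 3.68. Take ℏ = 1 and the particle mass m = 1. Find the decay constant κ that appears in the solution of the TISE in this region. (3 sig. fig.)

κ = 1.15

Since E < U₀ the TISE in this region is ψ'' = κ²ψ with κ = √(2m(U₀ − E))/ℏ.
κ = √(2 × 1 × 0.66) = 1.149.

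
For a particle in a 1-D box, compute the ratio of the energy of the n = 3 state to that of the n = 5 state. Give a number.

0.36

E_n = n²π²ℏ²/(2mL²) so the ratio is n₂²/n₁² = 9/25 = 0.36.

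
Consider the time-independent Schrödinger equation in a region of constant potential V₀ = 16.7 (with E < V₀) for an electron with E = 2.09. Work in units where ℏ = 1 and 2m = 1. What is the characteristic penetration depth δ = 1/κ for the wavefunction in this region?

δ = 0.262

Since E < V₀ the TISE in this region is ψ'' = κ²ψ with κ = √(2m(V₀ − E))/ℏ.
κ = √(2 × 0.5 × 14.61) = 3.822. The penetration depth is δ = 1/κ = 0.262.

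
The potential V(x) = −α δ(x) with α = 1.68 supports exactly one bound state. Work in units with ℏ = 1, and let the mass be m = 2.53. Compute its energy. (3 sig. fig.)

For x ≠ 0 the bound state is ψ ∝ e^{−κ|x|}; integrating the TISE across the delta gives the cusp condition 2κ = 2mα/ℏ², so κ = 4.250.
Then E = −ℏ²κ²/(2m) = −mα²/(2ℏ²) = -3.570.

E = -3.57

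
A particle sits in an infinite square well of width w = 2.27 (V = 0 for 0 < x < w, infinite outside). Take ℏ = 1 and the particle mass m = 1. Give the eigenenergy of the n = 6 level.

E = 34.5

Requiring ψ(0) = ψ(w) = 0 quantises k = nπ/w, hence E_n = ℏ²k²/2m = n²π²ℏ²/(2mw²).
E_6 = 6² × π² / (2 × 1 × 2.27²) = 34.48.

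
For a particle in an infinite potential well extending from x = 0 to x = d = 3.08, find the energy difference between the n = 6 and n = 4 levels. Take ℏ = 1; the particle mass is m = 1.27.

ΔE = 8.19

E_n = n²π²ℏ²/(2md²), so ΔE = (6² − 4²) π²ℏ²/(2md²).
ΔE = 20 × π² / (2 × 1.27 × 3.08²) = 8.192.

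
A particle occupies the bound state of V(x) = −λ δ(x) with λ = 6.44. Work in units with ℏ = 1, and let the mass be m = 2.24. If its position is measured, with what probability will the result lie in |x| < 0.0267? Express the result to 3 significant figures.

The normalised bound state is ψ = √κ e^{−κ|x|} with κ = mλ/ℏ² = 14.43.
P(|x| < d) = ∫_{−d}^{d} κ e^{−2κ|x|} dx = 1 − e^{−2κd} = 1 − e^{−0.7703} = 0.5371.

P = 0.537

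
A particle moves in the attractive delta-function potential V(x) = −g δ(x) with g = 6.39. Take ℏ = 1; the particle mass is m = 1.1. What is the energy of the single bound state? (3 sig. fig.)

E = -22.5

The bound state is ψ(x) = √κ e^{−κ|x|}. The derivative jump ψ'(0⁺) − ψ'(0⁻) = −(2mg/ℏ²)ψ(0) fixes κ = mg/ℏ² = 7.029.
Then E = −ℏ²κ²/(2m) = −mg²/(2ℏ²) = -22.46.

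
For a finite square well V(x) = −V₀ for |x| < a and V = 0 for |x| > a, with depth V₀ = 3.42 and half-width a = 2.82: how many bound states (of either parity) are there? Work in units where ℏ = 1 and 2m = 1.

N = 4

Define the well-strength parameter z₀ = (a/ℏ)√(2mV₀) = 2.82 × √(2·0.5·3.42) = 5.215.
A new bound state (alternating even/odd) appears each time z₀ passes a multiple of π/2, so N = ⌊2z₀/π⌋ + 1 = ⌊3.320⌋ + 1 = 4.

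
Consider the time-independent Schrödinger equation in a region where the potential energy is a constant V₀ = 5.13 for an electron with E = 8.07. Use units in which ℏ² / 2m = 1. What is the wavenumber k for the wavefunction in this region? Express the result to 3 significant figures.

k = 1.71

With E > V₀ the solution is oscillatory, ψ ∝ e^{±ikx} with k = √(2m(E − V₀))/ℏ.
k = √(2 × 0.5 × 2.94) = 1.715.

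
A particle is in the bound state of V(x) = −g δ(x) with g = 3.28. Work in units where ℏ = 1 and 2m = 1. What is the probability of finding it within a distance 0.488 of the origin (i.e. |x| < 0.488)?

The normalised bound state is ψ = √κ e^{−κ|x|} with κ = mg/ℏ² = 1.640.
P(|x| < d) = ∫_{−d}^{d} κ e^{−2κ|x|} dx = 1 − e^{−2κd} = 1 − e^{−1.601} = 0.7982.

P = 0.798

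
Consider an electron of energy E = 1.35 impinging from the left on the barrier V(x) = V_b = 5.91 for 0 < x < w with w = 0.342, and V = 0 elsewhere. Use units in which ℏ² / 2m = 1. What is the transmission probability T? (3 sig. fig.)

Since E < V_b the interior solution is evanescent with decay constant κ = √(2m(V_b − E))/ℏ = 2.135.
κw = 0.7303, sinh(κw) = 0.7970.
Matching ψ, ψ′ at both faces gives T = [1 + V_b² sinh²(κw) / (4E(V_b − E))]⁻¹ = 1/1.901 = 0.526.

T = 0.526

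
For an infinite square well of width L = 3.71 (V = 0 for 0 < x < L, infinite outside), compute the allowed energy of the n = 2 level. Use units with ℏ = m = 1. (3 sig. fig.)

The infinite-well eigenfunctions ψ_n = √(2/L) sin(nπx/L) vanish at both walls, giving E_n = n²π²ℏ²/(2mL²).
E_2 = 2² × π² / (2 × 1 × 3.71²) = 1.434.

E = 1.43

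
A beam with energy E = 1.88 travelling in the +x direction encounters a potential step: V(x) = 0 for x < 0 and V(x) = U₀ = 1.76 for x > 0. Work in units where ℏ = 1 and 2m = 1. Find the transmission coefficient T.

T = 0.644

On each side the TISE gives plane waves with k = √(2m(E − V))/ℏ: k₁ = √(2·½·1.88) = 1.371, k₂ = √(2·½·0.12) = 0.3464.
Matching ψ and ψ′ at x = 0 gives r = (k₁ − k₂)/(k₁ + k₂), so R = r² = 0.3560 and T = 1 − R = 0.6440.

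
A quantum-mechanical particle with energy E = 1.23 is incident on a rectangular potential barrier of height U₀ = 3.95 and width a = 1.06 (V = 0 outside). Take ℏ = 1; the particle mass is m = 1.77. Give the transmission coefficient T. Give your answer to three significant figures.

E < U₀: inside the barrier ψ ∝ e^{±κx} with κ = √(2m(U₀ − E))/ℏ = 3.103.
κa = 3.289, sinh(κa) = 13.39.
The exact tunnelling result is T⁻¹ = 1 + U₀² sinh²(κa) / [4E(U₀ − E)] = 210.1, so T = 0.00476.

T = 0.00476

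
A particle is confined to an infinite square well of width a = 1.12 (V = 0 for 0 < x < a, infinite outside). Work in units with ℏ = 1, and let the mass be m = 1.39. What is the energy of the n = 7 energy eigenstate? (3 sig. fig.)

The infinite-well eigenfunctions ψ_n = √(2/a) sin(nπx/a) vanish at both walls, giving E_n = n²π²ℏ²/(2ma²).
E_7 = 7² × π² / (2 × 1.39 × 1.12²) = 138.7.

E = 139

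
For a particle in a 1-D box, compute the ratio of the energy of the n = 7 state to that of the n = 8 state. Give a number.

0.765625

E_n = n²π²ℏ²/(2mL²) so the ratio is n₂²/n₁² = 49/64 = 0.765625.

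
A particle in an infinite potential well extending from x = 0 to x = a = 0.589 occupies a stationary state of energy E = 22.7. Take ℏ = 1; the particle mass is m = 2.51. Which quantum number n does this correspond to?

n = 2

From E_n = n²π²ℏ²/(2ma²) invert to n = √(2ma²E)/(πℏ).
n = (0.589/π) × √(2 × 2.51 × 22.7) = 2.001 → n = 2.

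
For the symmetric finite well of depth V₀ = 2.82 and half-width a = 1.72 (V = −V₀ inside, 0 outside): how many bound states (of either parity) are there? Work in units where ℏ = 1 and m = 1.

N = 3

The dimensionless depth is z₀ = a√(2mV₀)/ℏ = 1.72 × √(5.640) = 4.085.
A new bound state (alternating even/odd) appears each time z₀ passes a multiple of π/2, so N = ⌊2z₀/π⌋ + 1 = ⌊2.600⌋ + 1 = 3.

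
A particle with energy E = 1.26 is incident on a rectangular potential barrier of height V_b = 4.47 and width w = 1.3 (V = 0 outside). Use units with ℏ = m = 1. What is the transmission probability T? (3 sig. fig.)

T = 0.00445

E < V_b: inside the barrier ψ ∝ e^{±κx} with κ = √(2m(V_b − E))/ℏ = 2.534.
κw = 3.294, sinh(κw) = 13.46.
The exact tunnelling result is T⁻¹ = 1 + V_b² sinh²(κw) / [4E(V_b − E)] = 224.6, so T = 0.00445.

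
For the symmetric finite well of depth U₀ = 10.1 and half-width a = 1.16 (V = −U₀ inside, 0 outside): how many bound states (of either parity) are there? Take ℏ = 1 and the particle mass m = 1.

N = 4

The dimensionless depth is z₀ = a√(2mU₀)/ℏ = 1.16 × √(20.20) = 5.214.
The even/odd transcendental equations gain one root per π/2 in z₀, giving N = 1 + ⌊2z₀/π⌋ = 1 + ⌊3.319⌋ = 4.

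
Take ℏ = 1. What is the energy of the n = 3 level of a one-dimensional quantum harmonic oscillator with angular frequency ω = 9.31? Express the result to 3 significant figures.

E = 32.6

The oscillator eigenvalues are E_n = ℏω(n + ½), so E_3 = 9.31 × 3.5 = 32.59.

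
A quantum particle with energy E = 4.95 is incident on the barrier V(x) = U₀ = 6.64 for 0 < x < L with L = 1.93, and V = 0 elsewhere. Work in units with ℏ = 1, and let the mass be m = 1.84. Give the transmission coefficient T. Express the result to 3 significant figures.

Since E < U₀ the interior solution is evanescent with decay constant κ = √(2m(U₀ − E))/ℏ = 2.494.
κL = 4.813, sinh(κL) = 61.55.
The exact tunnelling result is T⁻¹ = 1 + U₀² sinh²(κL) / [4E(U₀ − E)] = 4993, so T = 0.000200.

T = 0.000200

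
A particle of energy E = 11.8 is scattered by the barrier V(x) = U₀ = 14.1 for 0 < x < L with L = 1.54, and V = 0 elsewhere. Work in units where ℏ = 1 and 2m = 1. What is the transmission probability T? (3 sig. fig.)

T = 0.0204

Since E < U₀ the interior solution is evanescent with decay constant κ = √(2m(U₀ − E))/ℏ = 1.517.
κL = 2.336, sinh(κL) = 5.119.
Matching ψ, ψ′ at both faces gives T = [1 + U₀² sinh²(κL) / (4E(U₀ − E))]⁻¹ = 1/48.99 = 0.0204.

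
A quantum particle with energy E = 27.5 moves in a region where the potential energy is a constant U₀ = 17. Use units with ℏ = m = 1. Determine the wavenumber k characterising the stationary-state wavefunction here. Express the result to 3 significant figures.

With E > U₀ the solution is oscillatory, ψ ∝ e^{±ikx} with k = √(2m(E − U₀))/ℏ.
k = √(2 × 1 × 10.5) = 4.583.

k = 4.58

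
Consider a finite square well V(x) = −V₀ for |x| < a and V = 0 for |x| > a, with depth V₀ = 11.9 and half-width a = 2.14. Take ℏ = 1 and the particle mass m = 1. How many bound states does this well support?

The dimensionless depth is z₀ = a√(2mV₀)/ℏ = 2.14 × √(23.80) = 10.44.
A new bound state (alternating even/odd) appears each time z₀ passes a multiple of π/2, so N = ⌊2z₀/π⌋ + 1 = ⌊6.646⌋ + 1 = 7.

N = 7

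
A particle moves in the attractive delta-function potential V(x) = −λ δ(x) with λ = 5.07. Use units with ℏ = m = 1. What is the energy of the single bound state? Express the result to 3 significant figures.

The bound state is ψ(x) = √κ e^{−κ|x|}. The derivative jump ψ'(0⁺) − ψ'(0⁻) = −(2mλ/ℏ²)ψ(0) fixes κ = mλ/ℏ² = 5.070.
Then E = −ℏ²κ²/(2m) = −mλ²/(2ℏ²) = -12.85.

E = -12.9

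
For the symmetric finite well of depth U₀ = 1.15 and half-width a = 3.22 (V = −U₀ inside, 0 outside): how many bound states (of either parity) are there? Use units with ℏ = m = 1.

N = 4

Define the well-strength parameter z₀ = (a/ℏ)√(2mU₀) = 3.22 × √(2·1·1.15) = 4.883.
The even/odd transcendental equations gain one root per π/2 in z₀, giving N = 1 + ⌊2z₀/π⌋ = 1 + ⌊3.109⌋ = 4.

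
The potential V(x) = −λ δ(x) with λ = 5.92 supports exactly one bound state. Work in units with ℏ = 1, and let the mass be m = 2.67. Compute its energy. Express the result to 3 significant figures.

For x ≠ 0 the bound state is ψ ∝ e^{−κ|x|}; integrating the TISE across the delta gives the cusp condition 2κ = 2mλ/ℏ², so κ = 15.81.
Then E = −ℏ²κ²/(2m) = −mλ²/(2ℏ²) = -46.79.

E = -46.8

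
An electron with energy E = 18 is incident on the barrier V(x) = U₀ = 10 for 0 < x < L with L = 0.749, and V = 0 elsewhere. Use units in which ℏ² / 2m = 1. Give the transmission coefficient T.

T = 0.888

E > U₀: inside the barrier k₂ = √(2m(E − U₀))/ℏ = 2.828, k₂L = 2.118.
Matching at both interfaces gives T⁻¹ = 1 + U₀² sin²(k₂L) / [4E(E − U₀)] = 1.127, hence T = 0.888.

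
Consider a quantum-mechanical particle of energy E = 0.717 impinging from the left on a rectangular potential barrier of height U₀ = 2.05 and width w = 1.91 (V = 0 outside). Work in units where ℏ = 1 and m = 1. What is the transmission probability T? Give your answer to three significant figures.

T = 0.00709

Since E < U₀ the interior solution is evanescent with decay constant κ = √(2m(U₀ − E))/ℏ = 1.633.
κw = 3.119, sinh(κw) = 11.29.
The exact tunnelling result is T⁻¹ = 1 + U₀² sinh²(κw) / [4E(U₀ − E)] = 141.0, so T = 0.00709.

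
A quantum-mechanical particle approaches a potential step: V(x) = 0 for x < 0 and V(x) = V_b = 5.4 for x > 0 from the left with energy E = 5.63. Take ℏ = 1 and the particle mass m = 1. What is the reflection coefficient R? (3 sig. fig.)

On each side the TISE gives plane waves with k = √(2m(E − V))/ℏ: k₁ = √(2·1·5.63) = 3.356, k₂ = √(2·1·0.23) = 0.6782.
Matching ψ and ψ′ at x = 0 gives r = (k₁ − k₂)/(k₁ + k₂), so R = r² = 0.4405 and T = 1 − R = 0.5595.

R = 0.441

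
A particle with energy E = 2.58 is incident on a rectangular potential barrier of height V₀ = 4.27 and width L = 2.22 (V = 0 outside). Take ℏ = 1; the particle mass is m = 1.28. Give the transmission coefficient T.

T = 0.000373

Since E < V₀ the interior solution is evanescent with decay constant κ = √(2m(V₀ − E))/ℏ = 2.080.
κL = 4.618, sinh(κL) = 50.62.
Matching ψ, ψ′ at both faces gives T = [1 + V₀² sinh²(κL) / (4E(V₀ − E))]⁻¹ = 1/2680 = 0.000373.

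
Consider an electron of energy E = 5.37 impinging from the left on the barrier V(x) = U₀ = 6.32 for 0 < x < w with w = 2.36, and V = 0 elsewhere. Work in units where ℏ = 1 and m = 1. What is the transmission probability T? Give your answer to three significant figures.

E < U₀: inside the barrier ψ ∝ e^{±κx} with κ = √(2m(U₀ − E))/ℏ = 1.378.
κw = 3.253, sinh(κw) = 12.92.
The exact tunnelling result is T⁻¹ = 1 + U₀² sinh²(κw) / [4E(U₀ − E)] = 327.5, so T = 0.00305.

T = 0.00305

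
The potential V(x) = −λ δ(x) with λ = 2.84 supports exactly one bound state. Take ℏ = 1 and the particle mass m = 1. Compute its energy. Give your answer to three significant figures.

For x ≠ 0 the bound state is ψ ∝ e^{−κ|x|}; integrating the TISE across the delta gives the cusp condition 2κ = 2mλ/ℏ², so κ = 2.840.
Then E = −ℏ²κ²/(2m) = −mλ²/(2ℏ²) = -4.033.

E = -4.03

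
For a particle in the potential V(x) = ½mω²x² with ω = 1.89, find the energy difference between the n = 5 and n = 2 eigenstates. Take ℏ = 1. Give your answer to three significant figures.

E_n = ℏω(n + ½), so ΔE = (5 − 2) ℏω = 3 × 1.89 = 5.670.

ΔE = 5.67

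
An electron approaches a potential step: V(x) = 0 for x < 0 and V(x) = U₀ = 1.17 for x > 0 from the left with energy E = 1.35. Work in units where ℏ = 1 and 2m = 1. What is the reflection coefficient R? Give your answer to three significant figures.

On each side the TISE gives plane waves with k = √(2m(E − V))/ℏ: k₁ = √(2·½·1.35) = 1.162, k₂ = √(2·½·0.18) = 0.4243.
Matching ψ and ψ′ at x = 0 gives r = (k₁ − k₂)/(k₁ + k₂), so R = r² = 0.2163 and T = 1 − R = 0.7837.

R = 0.216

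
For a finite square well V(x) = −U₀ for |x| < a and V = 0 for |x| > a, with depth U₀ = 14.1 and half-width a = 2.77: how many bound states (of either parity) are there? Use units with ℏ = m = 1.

Define the well-strength parameter z₀ = (a/ℏ)√(2mU₀) = 2.77 × √(2·1·14.1) = 14.71.
A new bound state (alternating even/odd) appears each time z₀ passes a multiple of π/2, so N = ⌊2z₀/π⌋ + 1 = ⌊9.364⌋ + 1 = 10.

N = 10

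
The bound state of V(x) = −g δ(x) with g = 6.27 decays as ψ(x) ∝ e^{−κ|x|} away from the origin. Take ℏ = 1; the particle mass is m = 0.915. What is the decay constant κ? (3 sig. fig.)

Integrating the TISE across x = 0 gives the cusp condition ψ'(0⁺) − ψ'(0⁻) = −(2mg/ℏ²)ψ(0).
With ψ ∝ e^{−κ|x|} this yields −2κ = −2mg/ℏ², so κ = mg/ℏ² = 5.737.

κ = 5.74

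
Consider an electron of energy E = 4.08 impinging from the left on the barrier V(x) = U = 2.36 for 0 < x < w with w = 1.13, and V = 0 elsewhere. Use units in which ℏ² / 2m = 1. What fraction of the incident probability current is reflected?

Above the barrier the interior wavenumber is k₂ = √(2m(E − U))/ℏ = 1.311, giving phase k₂w = 1.482.
T = [1 + U² sin²(k₂w) / (4E(E − U))]⁻¹ = 1/1.197 = 0.836.
R = 1 − T = 0.164.

R = 0.164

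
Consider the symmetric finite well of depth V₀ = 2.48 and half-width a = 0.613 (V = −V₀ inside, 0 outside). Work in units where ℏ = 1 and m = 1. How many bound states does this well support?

The dimensionless depth is z₀ = a√(2mV₀)/ℏ = 0.613 × √(4.960) = 1.365.
A new bound state (alternating even/odd) appears each time z₀ passes a multiple of π/2, so N = ⌊2z₀/π⌋ + 1 = ⌊0.8691⌋ + 1 = 1.

N = 1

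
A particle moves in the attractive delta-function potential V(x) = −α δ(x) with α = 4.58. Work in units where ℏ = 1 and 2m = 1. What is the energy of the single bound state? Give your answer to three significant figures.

The bound state is ψ(x) = √κ e^{−κ|x|}. The derivative jump ψ'(0⁺) − ψ'(0⁻) = −(2mα/ℏ²)ψ(0) fixes κ = mα/ℏ² = 2.290.
Then E = −ℏ²κ²/(2m) = −mα²/(2ℏ²) = -5.244.

E = -5.24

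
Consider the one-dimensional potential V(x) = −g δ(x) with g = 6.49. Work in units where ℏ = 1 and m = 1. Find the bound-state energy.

For x ≠ 0 the bound state is ψ ∝ e^{−κ|x|}; integrating the TISE across the delta gives the cusp condition 2κ = 2mg/ℏ², so κ = 6.490.
Then E = −ℏ²κ²/(2m) = −mg²/(2ℏ²) = -21.06.

E = -21.1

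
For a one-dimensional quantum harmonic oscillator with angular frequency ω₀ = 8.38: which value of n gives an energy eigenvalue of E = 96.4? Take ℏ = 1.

n = 11

E_n = ℏω₀(n + ½) ⇒ n = E/(ℏω₀) − ½ = 96.4/8.38 − 0.5 = 11.004 → n = 11.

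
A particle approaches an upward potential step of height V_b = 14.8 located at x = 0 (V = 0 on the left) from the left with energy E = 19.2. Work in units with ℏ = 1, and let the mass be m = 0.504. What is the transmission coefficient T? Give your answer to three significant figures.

On each side the TISE gives plane waves with k = √(2m(E − V))/ℏ: k₁ = √(2·0.504·19.2) = 4.399, k₂ = √(2·0.504·4.4) = 2.106.
Matching ψ and ψ′ at x = 0 gives r = (k₁ − k₂)/(k₁ + k₂), so R = r² = 0.1243 and T = 1 − R = 0.8757.

T = 0.876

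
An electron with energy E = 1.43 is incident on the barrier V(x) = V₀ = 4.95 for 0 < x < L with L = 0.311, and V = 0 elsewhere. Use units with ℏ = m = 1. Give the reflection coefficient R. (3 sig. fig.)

R = 0.509

Since E < V₀ the interior solution is evanescent with decay constant κ = √(2m(V₀ − E))/ℏ = 2.653.
κL = 0.8252, sinh(κL) = 0.9221.
The exact tunnelling result is T⁻¹ = 1 + V₀² sinh²(κL) / [4E(V₀ − E)] = 2.035, so T = 0.491.
R = 1 − T = 0.509.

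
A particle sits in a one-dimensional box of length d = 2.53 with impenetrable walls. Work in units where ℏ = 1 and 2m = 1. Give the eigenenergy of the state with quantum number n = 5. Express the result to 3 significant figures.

The infinite-well eigenfunctions ψ_n = √(2/d) sin(nπx/d) vanish at both walls, giving E_n = n²π²ℏ²/(2md²).
E_5 = 5² × π² / (2 × 0.5 × 2.53²) = 38.55.

E = 38.5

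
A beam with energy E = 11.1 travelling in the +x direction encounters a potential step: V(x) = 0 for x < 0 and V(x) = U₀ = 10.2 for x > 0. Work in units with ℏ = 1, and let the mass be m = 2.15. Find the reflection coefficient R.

On each side the TISE gives plane waves with k = √(2m(E − V))/ℏ: k₁ = √(2·2.15·11.1) = 6.909, k₂ = √(2·2.15·0.9) = 1.967.
Matching ψ and ψ′ at x = 0 gives r = (k₁ − k₂)/(k₁ + k₂), so R = r² = 0.3099 and T = 1 − R = 0.6901.

R = 0.310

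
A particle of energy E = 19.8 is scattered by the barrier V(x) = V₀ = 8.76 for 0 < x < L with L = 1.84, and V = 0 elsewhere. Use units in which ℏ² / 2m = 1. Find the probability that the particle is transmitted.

Above the barrier the interior wavenumber is k₂ = √(2m(E − V₀))/ℏ = 3.323, giving phase k₂L = 6.114.
Matching at both interfaces gives T⁻¹ = 1 + V₀² sin²(k₂L) / [4E(E − V₀)] = 1.002, hence T = 0.998.

T = 0.998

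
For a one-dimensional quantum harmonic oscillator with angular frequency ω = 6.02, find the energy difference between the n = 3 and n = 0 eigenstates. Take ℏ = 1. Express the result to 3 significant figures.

ΔE = 18.1

E_n = ℏω(n + ½), so ΔE = (3 − 0) ℏω = 3 × 6.02 = 18.06.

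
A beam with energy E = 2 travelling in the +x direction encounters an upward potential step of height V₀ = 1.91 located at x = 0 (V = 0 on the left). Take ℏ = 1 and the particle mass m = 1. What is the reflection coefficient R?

On each side the TISE gives plane waves with k = √(2m(E − V))/ℏ: k₁ = √(2·1·2) = 2.000, k₂ = √(2·1·0.09) = 0.4243.
Matching ψ and ψ′ at x = 0 gives r = (k₁ − k₂)/(k₁ + k₂), so R = r² = 0.4225 and T = 1 − R = 0.5775.

R = 0.422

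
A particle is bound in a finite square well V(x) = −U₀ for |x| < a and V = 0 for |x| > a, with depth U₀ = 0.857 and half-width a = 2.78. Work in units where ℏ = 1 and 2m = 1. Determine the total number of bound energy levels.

Define the well-strength parameter z₀ = (a/ℏ)√(2mU₀) = 2.78 × √(2·0.5·0.857) = 2.574.
The even/odd transcendental equations gain one root per π/2 in z₀, giving N = 1 + ⌊2z₀/π⌋ = 1 + ⌊1.638⌋ = 2.

N = 2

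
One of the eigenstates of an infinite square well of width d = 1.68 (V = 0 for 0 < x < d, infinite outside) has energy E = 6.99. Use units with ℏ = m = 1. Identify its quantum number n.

n = 2

For an infinite well E_n = n²π²ℏ²/(2md²), so n = (d/πℏ)√(2mE).
n = (1.68/π) × √(2 × 1 × 6.99) = 1.999 → n = 2.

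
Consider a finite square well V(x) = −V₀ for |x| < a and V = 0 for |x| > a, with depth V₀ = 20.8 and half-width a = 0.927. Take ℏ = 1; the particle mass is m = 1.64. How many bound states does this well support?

N = 5

Define the well-strength parameter z₀ = (a/ℏ)√(2mV₀) = 0.927 × √(2·1.64·20.8) = 7.657.
A new bound state (alternating even/odd) appears each time z₀ passes a multiple of π/2, so N = ⌊2z₀/π⌋ + 1 = ⌊4.874⌋ + 1 = 5.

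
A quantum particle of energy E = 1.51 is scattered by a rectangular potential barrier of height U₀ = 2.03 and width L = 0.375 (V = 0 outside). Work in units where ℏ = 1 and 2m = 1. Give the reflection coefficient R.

E < U₀: inside the barrier ψ ∝ e^{±κx} with κ = √(2m(U₀ − E))/ℏ = 0.7211.
κL = 0.2704, sinh(κL) = 0.2737.
The exact tunnelling result is T⁻¹ = 1 + U₀² sinh²(κL) / [4E(U₀ − E)] = 1.098, so T = 0.910.
R = 1 − T = 0.0895.

R = 0.0895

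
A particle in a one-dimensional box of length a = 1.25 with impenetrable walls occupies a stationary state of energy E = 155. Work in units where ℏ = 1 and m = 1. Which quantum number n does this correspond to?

n = 7

For an infinite well E_n = n²π²ℏ²/(2ma²), so n = (a/πℏ)√(2mE).
n = (1.25/π) × √(2 × 1 × 155) = 7.006 → n = 7.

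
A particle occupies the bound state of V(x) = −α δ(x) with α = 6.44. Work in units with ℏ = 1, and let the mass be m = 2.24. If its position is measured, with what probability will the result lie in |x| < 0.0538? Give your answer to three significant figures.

The normalised bound state is ψ = √κ e^{−κ|x|} with κ = mα/ℏ² = 14.43.
P(|x| < d) = ∫_{−d}^{d} κ e^{−2κ|x|} dx = 1 − e^{−2κd} = 1 − e^{−1.552} = 0.7882.

P = 0.788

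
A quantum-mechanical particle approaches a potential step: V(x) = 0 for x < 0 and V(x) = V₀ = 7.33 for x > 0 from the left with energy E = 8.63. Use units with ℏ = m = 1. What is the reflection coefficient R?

R = 0.194

On each side the TISE gives plane waves with k = √(2m(E − V))/ℏ: k₁ = √(2·1·8.63) = 4.155, k₂ = √(2·1·1.3) = 1.612.
Continuity of ψ and ψ′ at the step yields the reflection amplitude r = (k₁ − k₂)/(k₁ + k₂) = 0.4408; thus R = |r|² = 0.1943, T = 0.8057.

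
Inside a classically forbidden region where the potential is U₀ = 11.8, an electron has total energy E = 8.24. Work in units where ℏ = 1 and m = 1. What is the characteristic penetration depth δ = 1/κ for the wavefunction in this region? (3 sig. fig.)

δ = 0.375

Since E < U₀ the TISE in this region is ψ'' = κ²ψ with κ = √(2m(U₀ − E))/ℏ.
κ = √(2 × 1 × 3.56) = 2.668. The penetration depth is δ = 1/κ = 0.375.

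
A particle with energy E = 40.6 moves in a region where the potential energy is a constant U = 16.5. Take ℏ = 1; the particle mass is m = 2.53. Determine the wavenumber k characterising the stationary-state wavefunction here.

With E > U the solution is oscillatory, ψ ∝ e^{±ikx} with k = √(2m(E − U))/ℏ.
k = √(2 × 2.53 × 24.1) = 11.04.

k = 11.0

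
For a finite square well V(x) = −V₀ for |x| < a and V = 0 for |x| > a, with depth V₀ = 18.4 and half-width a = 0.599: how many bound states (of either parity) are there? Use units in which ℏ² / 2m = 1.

Define the well-strength parameter z₀ = (a/ℏ)√(2mV₀) = 0.599 × √(2·0.5·18.4) = 2.569.
The even/odd transcendental equations gain one root per π/2 in z₀, giving N = 1 + ⌊2z₀/π⌋ = 1 + ⌊1.636⌋ = 2.

N = 2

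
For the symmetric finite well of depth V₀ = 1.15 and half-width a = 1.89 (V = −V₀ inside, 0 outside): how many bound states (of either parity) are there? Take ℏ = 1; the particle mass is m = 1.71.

The dimensionless depth is z₀ = a√(2mV₀)/ℏ = 1.89 × √(3.933) = 3.748.
A new bound state (alternating even/odd) appears each time z₀ passes a multiple of π/2, so N = ⌊2z₀/π⌋ + 1 = ⌊2.386⌋ + 1 = 3.

N = 3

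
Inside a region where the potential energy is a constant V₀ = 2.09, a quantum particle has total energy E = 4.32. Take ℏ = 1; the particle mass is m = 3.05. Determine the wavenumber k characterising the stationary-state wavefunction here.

With E > V₀ the solution is oscillatory, ψ ∝ e^{±ikx} with k = √(2m(E − V₀))/ℏ.
k = √(2 × 3.05 × 2.23) = 3.688.

k = 3.69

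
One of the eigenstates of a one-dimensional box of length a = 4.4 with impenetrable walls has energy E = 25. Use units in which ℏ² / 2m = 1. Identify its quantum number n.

n = 7

From E_n = n²π²ℏ²/(2ma²) invert to n = √(2ma²E)/(πℏ).
n = (4.4/π) × √(2 × 0.5 × 25) = 7.003 → n = 7.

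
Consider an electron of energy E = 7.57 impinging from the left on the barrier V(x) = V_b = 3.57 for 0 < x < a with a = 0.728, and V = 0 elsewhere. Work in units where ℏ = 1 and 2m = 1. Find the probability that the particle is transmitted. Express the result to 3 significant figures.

T = 0.906

Above the barrier the interior wavenumber is k₂ = √(2m(E − V_b))/ℏ = 2.000, giving phase k₂a = 1.456.
T = [1 + V_b² sin²(k₂a) / (4E(E − V_b))]⁻¹ = 1/1.104 = 0.906.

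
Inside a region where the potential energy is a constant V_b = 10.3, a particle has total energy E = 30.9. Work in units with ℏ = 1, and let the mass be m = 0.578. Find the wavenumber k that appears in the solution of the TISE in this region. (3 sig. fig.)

k = 4.88

With E > V_b the solution is oscillatory, ψ ∝ e^{±ikx} with k = √(2m(E − V_b))/ℏ.
k = √(2 × 0.578 × 20.6) = 4.880.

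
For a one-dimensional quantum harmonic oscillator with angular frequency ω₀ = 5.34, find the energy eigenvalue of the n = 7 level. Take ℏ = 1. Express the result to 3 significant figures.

E = 40.1

The oscillator eigenvalues are E_n = ℏω₀(n + ½), so E_7 = 5.34 × 7.5 = 40.05.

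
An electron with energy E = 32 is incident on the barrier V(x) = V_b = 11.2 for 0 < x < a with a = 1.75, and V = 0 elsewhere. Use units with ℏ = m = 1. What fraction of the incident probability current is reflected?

R = 0.0414

Above the barrier the interior wavenumber is k₂ = √(2m(E − V_b))/ℏ = 6.450, giving phase k₂a = 11.29.
Matching at both interfaces gives T⁻¹ = 1 + V_b² sin²(k₂a) / [4E(E − V_b)] = 1.043, hence T = 0.959.
R = 1 − T = 0.0414.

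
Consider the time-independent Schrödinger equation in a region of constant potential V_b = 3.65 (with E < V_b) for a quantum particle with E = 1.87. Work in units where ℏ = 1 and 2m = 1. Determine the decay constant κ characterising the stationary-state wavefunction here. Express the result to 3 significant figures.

κ = 1.33

Since E < V_b the TISE in this region is ψ'' = κ²ψ with κ = √(2m(V_b − E))/ℏ.
κ = √(2 × 0.5 × 1.78) = 1.334.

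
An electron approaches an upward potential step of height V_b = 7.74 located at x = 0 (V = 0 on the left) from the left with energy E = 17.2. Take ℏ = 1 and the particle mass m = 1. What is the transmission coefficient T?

T = 0.978

On each side the TISE gives plane waves with k = √(2m(E − V))/ℏ: k₁ = √(2·1·17.2) = 5.865, k₂ = √(2·1·9.46) = 4.350.
Continuity of ψ and ψ′ at the step yields the reflection amplitude r = (k₁ − k₂)/(k₁ + k₂) = 0.1484; thus R = |r|² = 0.02201, T = 0.9780.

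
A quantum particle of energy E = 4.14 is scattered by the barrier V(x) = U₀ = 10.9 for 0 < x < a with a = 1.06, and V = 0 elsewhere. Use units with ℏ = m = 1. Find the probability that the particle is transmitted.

Since E < U₀ the interior solution is evanescent with decay constant κ = √(2m(U₀ − E))/ℏ = 3.677.
κa = 3.898, sinh(κa) = 24.63.
The exact tunnelling result is T⁻¹ = 1 + U₀² sinh²(κa) / [4E(U₀ − E)] = 644.9, so T = 0.00155.

T = 0.00155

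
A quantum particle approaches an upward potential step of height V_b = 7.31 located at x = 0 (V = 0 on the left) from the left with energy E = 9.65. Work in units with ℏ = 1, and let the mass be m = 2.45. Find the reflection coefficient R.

The wavenumbers are k₁ = √(2mE)/ℏ = 6.876 on the left and k₂ = √(2m(E − V_b))/ℏ = 3.386 on the right.
Continuity of ψ and ψ′ at the step yields the reflection amplitude r = (k₁ − k₂)/(k₁ + k₂) = 0.3401; thus R = |r|² = 0.1157, T = 0.8843.

R = 0.116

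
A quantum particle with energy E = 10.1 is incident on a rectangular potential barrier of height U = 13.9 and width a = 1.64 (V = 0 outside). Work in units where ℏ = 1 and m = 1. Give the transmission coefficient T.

T = 0.000376

Since E < U the interior solution is evanescent with decay constant κ = √(2m(U − E))/ℏ = 2.757.
κa = 4.521, sinh(κa) = 45.97.
Matching ψ, ψ′ at both faces gives T = [1 + U² sinh²(κa) / (4E(U − E))]⁻¹ = 1/2660 = 0.000376.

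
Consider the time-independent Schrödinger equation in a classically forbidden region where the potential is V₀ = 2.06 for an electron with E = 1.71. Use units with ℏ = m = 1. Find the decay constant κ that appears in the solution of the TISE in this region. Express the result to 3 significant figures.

κ = 0.837

Since E < V₀ the TISE in this region is ψ'' = κ²ψ with κ = √(2m(V₀ − E))/ℏ.
κ = √(2 × 1 × 0.35) = 0.8367.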